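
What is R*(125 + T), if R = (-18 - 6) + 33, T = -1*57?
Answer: 612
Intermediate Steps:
T = -57
R = 9 (R = -24 + 33 = 9)
R*(125 + T) = 9*(125 - 57) = 9*68 = 612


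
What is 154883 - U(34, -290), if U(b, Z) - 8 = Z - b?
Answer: 155199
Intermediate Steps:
U(b, Z) = 8 + Z - b (U(b, Z) = 8 + (Z - b) = 8 + Z - b)
154883 - U(34, -290) = 154883 - (8 - 290 - 1*34) = 154883 - (8 - 290 - 34) = 154883 - 1*(-316) = 154883 + 316 = 155199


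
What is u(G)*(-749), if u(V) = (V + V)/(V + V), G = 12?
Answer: -749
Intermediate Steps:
u(V) = 1 (u(V) = (2*V)/((2*V)) = (2*V)*(1/(2*V)) = 1)
u(G)*(-749) = 1*(-749) = -749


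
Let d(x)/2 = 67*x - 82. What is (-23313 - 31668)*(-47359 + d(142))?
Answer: 1566683595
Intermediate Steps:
d(x) = -164 + 134*x (d(x) = 2*(67*x - 82) = 2*(-82 + 67*x) = -164 + 134*x)
(-23313 - 31668)*(-47359 + d(142)) = (-23313 - 31668)*(-47359 + (-164 + 134*142)) = -54981*(-47359 + (-164 + 19028)) = -54981*(-47359 + 18864) = -54981*(-28495) = 1566683595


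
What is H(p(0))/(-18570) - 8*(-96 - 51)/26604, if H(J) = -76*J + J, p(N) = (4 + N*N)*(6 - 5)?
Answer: 82832/1372323 ≈ 0.060359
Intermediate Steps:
p(N) = 4 + N**2 (p(N) = (4 + N**2)*1 = 4 + N**2)
H(J) = -75*J
H(p(0))/(-18570) - 8*(-96 - 51)/26604 = -75*(4 + 0**2)/(-18570) - 8*(-96 - 51)/26604 = -75*(4 + 0)*(-1/18570) - 8*(-147)*(1/26604) = -75*4*(-1/18570) + 1176*(1/26604) = -300*(-1/18570) + 98/2217 = 10/619 + 98/2217 = 82832/1372323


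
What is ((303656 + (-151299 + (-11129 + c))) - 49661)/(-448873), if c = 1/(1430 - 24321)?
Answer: -2096060196/10275151843 ≈ -0.20399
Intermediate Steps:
c = -1/22891 (c = 1/(-22891) = -1/22891 ≈ -4.3685e-5)
((303656 + (-151299 + (-11129 + c))) - 49661)/(-448873) = ((303656 + (-151299 + (-11129 - 1/22891))) - 49661)/(-448873) = ((303656 + (-151299 - 254753940/22891)) - 49661)*(-1/448873) = ((303656 - 3718139349/22891) - 49661)*(-1/448873) = (3232850147/22891 - 49661)*(-1/448873) = (2096060196/22891)*(-1/448873) = -2096060196/10275151843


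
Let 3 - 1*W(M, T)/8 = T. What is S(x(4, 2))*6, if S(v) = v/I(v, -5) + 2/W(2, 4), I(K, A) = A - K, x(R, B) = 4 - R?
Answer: -3/2 ≈ -1.5000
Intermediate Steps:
W(M, T) = 24 - 8*T
S(v) = -¼ + v/(-5 - v) (S(v) = v/(-5 - v) + 2/(24 - 8*4) = v/(-5 - v) + 2/(24 - 32) = v/(-5 - v) + 2/(-8) = v/(-5 - v) + 2*(-⅛) = v/(-5 - v) - ¼ = -¼ + v/(-5 - v))
S(x(4, 2))*6 = (5*(-1 - (4 - 1*4))/(4*(5 + (4 - 1*4))))*6 = (5*(-1 - (4 - 4))/(4*(5 + (4 - 4))))*6 = (5*(-1 - 1*0)/(4*(5 + 0)))*6 = ((5/4)*(-1 + 0)/5)*6 = ((5/4)*(⅕)*(-1))*6 = -¼*6 = -3/2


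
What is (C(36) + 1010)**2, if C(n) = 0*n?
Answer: 1020100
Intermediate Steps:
C(n) = 0
(C(36) + 1010)**2 = (0 + 1010)**2 = 1010**2 = 1020100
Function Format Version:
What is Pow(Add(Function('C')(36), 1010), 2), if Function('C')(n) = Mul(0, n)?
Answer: 1020100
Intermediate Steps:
Function('C')(n) = 0
Pow(Add(Function('C')(36), 1010), 2) = Pow(Add(0, 1010), 2) = Pow(1010, 2) = 1020100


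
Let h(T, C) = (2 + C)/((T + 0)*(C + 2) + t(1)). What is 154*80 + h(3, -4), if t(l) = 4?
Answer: 12321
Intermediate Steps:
h(T, C) = (2 + C)/(4 + T*(2 + C)) (h(T, C) = (2 + C)/((T + 0)*(C + 2) + 4) = (2 + C)/(T*(2 + C) + 4) = (2 + C)/(4 + T*(2 + C)))
154*80 + h(3, -4) = 154*80 + (2 - 4)/(4 + 2*3 - 4*3) = 12320 - 2/(4 + 6 - 12) = 12320 - 2/(-2) = 12320 - 1/2*(-2) = 12320 + 1 = 12321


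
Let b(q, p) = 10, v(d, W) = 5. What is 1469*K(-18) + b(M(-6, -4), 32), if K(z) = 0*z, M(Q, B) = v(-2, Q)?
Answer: 10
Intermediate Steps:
M(Q, B) = 5
K(z) = 0
1469*K(-18) + b(M(-6, -4), 32) = 1469*0 + 10 = 0 + 10 = 10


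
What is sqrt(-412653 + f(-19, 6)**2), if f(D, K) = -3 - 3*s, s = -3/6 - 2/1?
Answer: I*sqrt(1650531)/2 ≈ 642.37*I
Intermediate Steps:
s = -5/2 (s = -3*1/6 - 2*1 = -1/2 - 2 = -5/2 ≈ -2.5000)
f(D, K) = 9/2 (f(D, K) = -3 - 3*(-5/2) = -3 + 15/2 = 9/2)
sqrt(-412653 + f(-19, 6)**2) = sqrt(-412653 + (9/2)**2) = sqrt(-412653 + 81/4) = sqrt(-1650531/4) = I*sqrt(1650531)/2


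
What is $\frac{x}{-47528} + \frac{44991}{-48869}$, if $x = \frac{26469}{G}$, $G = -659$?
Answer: $- \frac{1407867437871}{1530623603288} \approx -0.9198$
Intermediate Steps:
$x = - \frac{26469}{659}$ ($x = \frac{26469}{-659} = 26469 \left(- \frac{1}{659}\right) = - \frac{26469}{659} \approx -40.165$)
$\frac{x}{-47528} + \frac{44991}{-48869} = - \frac{26469}{659 \left(-47528\right)} + \frac{44991}{-48869} = \left(- \frac{26469}{659}\right) \left(- \frac{1}{47528}\right) + 44991 \left(- \frac{1}{48869}\right) = \frac{26469}{31320952} - \frac{44991}{48869} = - \frac{1407867437871}{1530623603288}$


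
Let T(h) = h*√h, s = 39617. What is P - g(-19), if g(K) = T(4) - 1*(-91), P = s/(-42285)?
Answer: -4225832/42285 ≈ -99.937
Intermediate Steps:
T(h) = h^(3/2)
P = -39617/42285 (P = 39617/(-42285) = 39617*(-1/42285) = -39617/42285 ≈ -0.93690)
g(K) = 99 (g(K) = 4^(3/2) - 1*(-91) = 8 + 91 = 99)
P - g(-19) = -39617/42285 - 1*99 = -39617/42285 - 99 = -4225832/42285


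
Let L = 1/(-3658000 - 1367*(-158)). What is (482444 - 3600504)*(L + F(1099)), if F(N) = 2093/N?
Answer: -1604494478071870/270198099 ≈ -5.9382e+6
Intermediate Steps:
L = -1/3442014 (L = 1/(-3658000 + 215986) = 1/(-3442014) = -1/3442014 ≈ -2.9053e-7)
(482444 - 3600504)*(L + F(1099)) = (482444 - 3600504)*(-1/3442014 + 2093/1099) = -3118060*(-1/3442014 + 2093*(1/1099)) = -3118060*(-1/3442014 + 299/157) = -3118060*1029162029/540396198 = -1604494478071870/270198099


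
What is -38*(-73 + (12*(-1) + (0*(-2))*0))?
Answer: 3230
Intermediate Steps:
-38*(-73 + (12*(-1) + (0*(-2))*0)) = -38*(-73 + (-12 + 0*0)) = -38*(-73 + (-12 + 0)) = -38*(-73 - 12) = -38*(-85) = 3230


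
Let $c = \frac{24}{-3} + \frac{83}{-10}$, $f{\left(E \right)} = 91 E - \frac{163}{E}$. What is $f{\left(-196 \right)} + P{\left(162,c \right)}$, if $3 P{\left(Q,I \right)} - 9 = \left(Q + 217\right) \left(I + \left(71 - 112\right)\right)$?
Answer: $- \frac{24569647}{980} \approx -25071.0$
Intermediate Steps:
$f{\left(E \right)} = - \frac{163}{E} + 91 E$
$c = - \frac{163}{10}$ ($c = 24 \left(- \frac{1}{3}\right) + 83 \left(- \frac{1}{10}\right) = -8 - \frac{83}{10} = - \frac{163}{10} \approx -16.3$)
$P{\left(Q,I \right)} = 3 + \frac{\left(-41 + I\right) \left(217 + Q\right)}{3}$ ($P{\left(Q,I \right)} = 3 + \frac{\left(Q + 217\right) \left(I + \left(71 - 112\right)\right)}{3} = 3 + \frac{\left(217 + Q\right) \left(I - 41\right)}{3} = 3 + \frac{\left(217 + Q\right) \left(-41 + I\right)}{3} = 3 + \frac{\left(-41 + I\right) \left(217 + Q\right)}{3}$)
$f{\left(-196 \right)} + P{\left(162,c \right)} = \left(- \frac{163}{-196} + 91 \left(-196\right)\right) + \left(- \frac{8888}{3} - 2214 + \frac{217}{3} \left(- \frac{163}{10}\right) + \frac{1}{3} \left(- \frac{163}{10}\right) 162\right) = \left(\left(-163\right) \left(- \frac{1}{196}\right) - 17836\right) - \frac{72359}{10} = \left(\frac{163}{196} - 17836\right) - \frac{72359}{10} = - \frac{3495693}{196} - \frac{72359}{10} = - \frac{24569647}{980}$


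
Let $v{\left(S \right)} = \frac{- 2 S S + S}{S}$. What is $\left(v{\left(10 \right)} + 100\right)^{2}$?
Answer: $6561$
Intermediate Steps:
$v{\left(S \right)} = \frac{S - 2 S^{2}}{S}$ ($v{\left(S \right)} = \frac{- 2 S^{2} + S}{S} = \frac{S - 2 S^{2}}{S}$)
$\left(v{\left(10 \right)} + 100\right)^{2} = \left(\left(1 - 20\right) + 100\right)^{2} = \left(-19 + 100\right)^{2} = 81^{2} = 6561$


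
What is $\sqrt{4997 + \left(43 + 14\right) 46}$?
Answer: $\sqrt{7619} \approx 87.287$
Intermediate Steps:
$\sqrt{4997 + \left(43 + 14\right) 46} = \sqrt{4997 + 57 \cdot 46} = \sqrt{4997 + 2622} = \sqrt{7619}$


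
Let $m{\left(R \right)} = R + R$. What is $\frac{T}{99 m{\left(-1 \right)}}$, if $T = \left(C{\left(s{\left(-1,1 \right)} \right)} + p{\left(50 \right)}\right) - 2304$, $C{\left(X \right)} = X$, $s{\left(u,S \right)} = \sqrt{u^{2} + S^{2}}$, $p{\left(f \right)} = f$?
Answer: $\frac{1127}{99} - \frac{\sqrt{2}}{198} \approx 11.377$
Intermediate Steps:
$s{\left(u,S \right)} = \sqrt{S^{2} + u^{2}}$
$m{\left(R \right)} = 2 R$
$T = -2254 + \sqrt{2}$ ($T = \left(\sqrt{1^{2} + \left(-1\right)^{2}} + 50\right) - 2304 = \left(\sqrt{1 + 1} + 50\right) - 2304 = \left(\sqrt{2} + 50\right) - 2304 = \left(50 + \sqrt{2}\right) - 2304 = -2254 + \sqrt{2} \approx -2252.6$)
$\frac{T}{99 m{\left(-1 \right)}} = \frac{-2254 + \sqrt{2}}{99 \cdot 2 \left(-1\right)} = \frac{-2254 + \sqrt{2}}{99 \left(-2\right)} = \frac{-2254 + \sqrt{2}}{-198} = \left(-2254 + \sqrt{2}\right) \left(- \frac{1}{198}\right) = \frac{1127}{99} - \frac{\sqrt{2}}{198}$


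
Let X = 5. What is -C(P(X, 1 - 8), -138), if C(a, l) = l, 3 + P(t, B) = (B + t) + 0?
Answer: 138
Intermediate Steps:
P(t, B) = -3 + B + t (P(t, B) = -3 + ((B + t) + 0) = -3 + (B + t) = -3 + B + t)
-C(P(X, 1 - 8), -138) = -1*(-138) = 138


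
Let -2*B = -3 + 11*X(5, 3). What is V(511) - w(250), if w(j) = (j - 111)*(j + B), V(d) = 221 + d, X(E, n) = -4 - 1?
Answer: -38049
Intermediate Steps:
X(E, n) = -5
B = 29 (B = -(-3 + 11*(-5))/2 = -(-3 - 55)/2 = -½*(-58) = 29)
w(j) = (-111 + j)*(29 + j) (w(j) = (j - 111)*(j + 29) = (-111 + j)*(29 + j))
V(511) - w(250) = (221 + 511) - (-3219 + 250² - 82*250) = 732 - (-3219 + 62500 - 20500) = 732 - 1*38781 = 732 - 38781 = -38049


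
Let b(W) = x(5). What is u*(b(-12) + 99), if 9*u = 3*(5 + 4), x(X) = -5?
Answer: 282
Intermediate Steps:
u = 3 (u = (3*(5 + 4))/9 = (3*9)/9 = (⅑)*27 = 3)
b(W) = -5
u*(b(-12) + 99) = 3*(-5 + 99) = 3*94 = 282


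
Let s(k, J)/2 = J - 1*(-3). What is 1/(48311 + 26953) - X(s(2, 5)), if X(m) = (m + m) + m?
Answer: -3612671/75264 ≈ -48.000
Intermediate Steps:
s(k, J) = 6 + 2*J (s(k, J) = 2*(J - 1*(-3)) = 2*(J + 3) = 2*(3 + J) = 6 + 2*J)
X(m) = 3*m (X(m) = 2*m + m = 3*m)
1/(48311 + 26953) - X(s(2, 5)) = 1/(48311 + 26953) - 3*(6 + 2*5) = 1/75264 - 3*(6 + 10) = 1/75264 - 3*16 = 1/75264 - 1*48 = 1/75264 - 48 = -3612671/75264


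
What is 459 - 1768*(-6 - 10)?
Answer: 28747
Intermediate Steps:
459 - 1768*(-6 - 10) = 459 - 1768*(-16) = 459 - 442*(-64) = 459 + 28288 = 28747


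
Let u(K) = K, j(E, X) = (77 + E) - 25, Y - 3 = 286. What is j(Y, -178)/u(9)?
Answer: 341/9 ≈ 37.889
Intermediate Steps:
Y = 289 (Y = 3 + 286 = 289)
j(E, X) = 52 + E
j(Y, -178)/u(9) = (52 + 289)/9 = 341*(⅑) = 341/9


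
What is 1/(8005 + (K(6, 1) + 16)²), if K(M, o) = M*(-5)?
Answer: 1/8201 ≈ 0.00012194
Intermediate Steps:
K(M, o) = -5*M
1/(8005 + (K(6, 1) + 16)²) = 1/(8005 + (-5*6 + 16)²) = 1/(8005 + (-30 + 16)²) = 1/(8005 + (-14)²) = 1/(8005 + 196) = 1/8201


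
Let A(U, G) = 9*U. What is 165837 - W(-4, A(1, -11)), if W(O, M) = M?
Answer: 165828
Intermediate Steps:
165837 - W(-4, A(1, -11)) = 165837 - 9 = 165828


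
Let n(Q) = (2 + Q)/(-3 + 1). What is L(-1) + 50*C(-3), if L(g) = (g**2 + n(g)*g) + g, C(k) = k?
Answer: -299/2 ≈ -149.50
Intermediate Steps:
n(Q) = -1 - Q/2 (n(Q) = (2 + Q)/(-2) = (2 + Q)*(-1/2) = -1 - Q/2)
L(g) = g + g**2 + g*(-1 - g/2) (L(g) = (g**2 + (-1 - g/2)*g) + g = (g**2 + g*(-1 - g/2)) + g = g + g**2 + g*(-1 - g/2))
L(-1) + 50*C(-3) = (1/2)*(-1)**2 + 50*(-3) = (1/2)*1 - 150 = 1/2 - 150 = -299/2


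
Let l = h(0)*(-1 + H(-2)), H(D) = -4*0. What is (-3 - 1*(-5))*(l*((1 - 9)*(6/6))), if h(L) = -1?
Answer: -16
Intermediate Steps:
H(D) = 0
l = 1 (l = -(-1 + 0) = -1*(-1) = 1)
(-3 - 1*(-5))*(l*((1 - 9)*(6/6))) = (-3 - 1*(-5))*(1*((1 - 9)*(6/6))) = (-3 + 5)*(1*(-48/6)) = 2*(1*(-8*1)) = 2*(1*(-8)) = 2*(-8) = -16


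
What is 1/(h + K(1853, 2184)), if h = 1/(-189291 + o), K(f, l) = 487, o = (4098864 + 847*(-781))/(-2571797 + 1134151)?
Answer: 38876698049/18932951744485 ≈ 0.0020534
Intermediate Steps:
o = -491051/205378 (o = (4098864 - 661507)/(-1437646) = 3437357*(-1/1437646) = -491051/205378 ≈ -2.3910)
h = -205378/38876698049 (h = 1/(-189291 - 491051/205378) = 1/(-38876698049/205378) = -205378/38876698049 ≈ -5.2828e-6)
1/(h + K(1853, 2184)) = 1/(-205378/38876698049 + 487) = 1/(18932951744485/38876698049) = 38876698049/18932951744485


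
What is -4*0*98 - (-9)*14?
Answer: 126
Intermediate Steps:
-4*0*98 - (-9)*14 = 0*98 - 1*(-126) = 0 + 126 = 126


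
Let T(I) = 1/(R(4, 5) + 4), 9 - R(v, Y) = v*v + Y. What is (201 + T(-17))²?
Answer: 2582449/64 ≈ 40351.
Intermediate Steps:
R(v, Y) = 9 - Y - v² (R(v, Y) = 9 - (v*v + Y) = 9 - (v² + Y) = 9 - (Y + v²) = 9 + (-Y - v²) = 9 - Y - v²)
T(I) = -⅛ (T(I) = 1/((9 - 1*5 - 1*4²) + 4) = 1/((9 - 5 - 1*16) + 4) = 1/((9 - 5 - 16) + 4) = 1/(-12 + 4) = 1/(-8) = -⅛)
(201 + T(-17))² = (201 - ⅛)² = (1607/8)² = 2582449/64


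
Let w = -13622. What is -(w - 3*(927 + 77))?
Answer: 16634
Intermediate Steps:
-(w - 3*(927 + 77)) = -(-13622 - 3*(927 + 77)) = -(-13622 - 3*1004) = -(-13622 - 1*3012) = -(-13622 - 3012) = -1*(-16634) = 16634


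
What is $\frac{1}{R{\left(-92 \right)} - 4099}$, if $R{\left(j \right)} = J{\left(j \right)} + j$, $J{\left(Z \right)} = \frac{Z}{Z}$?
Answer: $- \frac{1}{4190} \approx -0.00023866$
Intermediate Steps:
$J{\left(Z \right)} = 1$
$R{\left(j \right)} = 1 + j$
$\frac{1}{R{\left(-92 \right)} - 4099} = \frac{1}{\left(1 - 92\right) - 4099} = \frac{1}{-91 - 4099} = \frac{1}{-4190} = - \frac{1}{4190}$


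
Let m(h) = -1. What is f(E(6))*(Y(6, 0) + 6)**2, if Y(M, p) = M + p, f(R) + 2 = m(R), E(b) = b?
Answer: -432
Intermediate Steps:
f(R) = -3 (f(R) = -2 - 1 = -3)
f(E(6))*(Y(6, 0) + 6)**2 = -3*((6 + 0) + 6)**2 = -3*(6 + 6)**2 = -3*12**2 = -3*144 = -432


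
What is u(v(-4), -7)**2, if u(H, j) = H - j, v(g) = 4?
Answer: 121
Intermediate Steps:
u(v(-4), -7)**2 = (4 - 1*(-7))**2 = (4 + 7)**2 = 11**2 = 121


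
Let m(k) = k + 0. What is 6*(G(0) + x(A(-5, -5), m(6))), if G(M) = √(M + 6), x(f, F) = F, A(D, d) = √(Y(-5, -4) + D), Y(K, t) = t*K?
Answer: 36 + 6*√6 ≈ 50.697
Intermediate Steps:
Y(K, t) = K*t
m(k) = k
A(D, d) = √(20 + D) (A(D, d) = √(-5*(-4) + D) = √(20 + D))
G(M) = √(6 + M)
6*(G(0) + x(A(-5, -5), m(6))) = 6*(√(6 + 0) + 6) = 6*(√6 + 6) = 6*(6 + √6) = 36 + 6*√6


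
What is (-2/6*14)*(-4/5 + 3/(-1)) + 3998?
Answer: 60236/15 ≈ 4015.7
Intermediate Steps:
(-2/6*14)*(-4/5 + 3/(-1)) + 3998 = (-2*1/6*14)*(-4*1/5 + 3*(-1)) + 3998 = (-1/3*14)*(-4/5 - 3) + 3998 = -14/3*(-19/5) + 3998 = 266/15 + 3998 = 60236/15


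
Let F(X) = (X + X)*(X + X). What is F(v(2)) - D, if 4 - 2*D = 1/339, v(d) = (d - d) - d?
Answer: 9493/678 ≈ 14.001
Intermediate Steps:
v(d) = -d (v(d) = 0 - d = -d)
F(X) = 4*X² (F(X) = (2*X)*(2*X) = 4*X²)
D = 1355/678 (D = 2 - ½/339 = 2 - ½*1/339 = 2 - 1/678 = 1355/678 ≈ 1.9985)
F(v(2)) - D = 4*(-1*2)² - 1*1355/678 = 4*(-2)² - 1355/678 = 4*4 - 1355/678 = 16 - 1355/678 = 9493/678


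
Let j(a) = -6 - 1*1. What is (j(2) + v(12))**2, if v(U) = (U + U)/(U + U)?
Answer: 36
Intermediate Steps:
j(a) = -7 (j(a) = -6 - 1 = -7)
v(U) = 1 (v(U) = (2*U)/((2*U)) = (2*U)*(1/(2*U)) = 1)
(j(2) + v(12))**2 = (-7 + 1)**2 = (-6)**2 = 36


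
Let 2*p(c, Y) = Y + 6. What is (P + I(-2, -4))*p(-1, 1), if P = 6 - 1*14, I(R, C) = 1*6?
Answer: -7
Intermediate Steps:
I(R, C) = 6
p(c, Y) = 3 + Y/2 (p(c, Y) = (Y + 6)/2 = (6 + Y)/2 = 3 + Y/2)
P = -8 (P = 6 - 14 = -8)
(P + I(-2, -4))*p(-1, 1) = (-8 + 6)*(3 + (½)*1) = -2*(3 + ½) = -2*7/2 = -7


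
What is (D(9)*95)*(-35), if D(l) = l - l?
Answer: 0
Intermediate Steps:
D(l) = 0
(D(9)*95)*(-35) = (0*95)*(-35) = 0*(-35) = 0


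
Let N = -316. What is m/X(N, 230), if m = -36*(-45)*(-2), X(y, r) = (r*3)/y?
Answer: 34128/23 ≈ 1483.8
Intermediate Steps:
X(y, r) = 3*r/y (X(y, r) = (3*r)/y = 3*r/y)
m = -3240 (m = 1620*(-2) = -3240)
m/X(N, 230) = -3240/(3*230/(-316)) = -3240/(3*230*(-1/316)) = -3240/(-345/158) = -3240*(-158/345) = 34128/23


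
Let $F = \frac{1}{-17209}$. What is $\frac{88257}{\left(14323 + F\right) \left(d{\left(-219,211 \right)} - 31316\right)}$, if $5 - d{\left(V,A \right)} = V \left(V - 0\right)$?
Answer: $- \frac{506271571}{6513106586544} \approx -7.7731 \cdot 10^{-5}$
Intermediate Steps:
$d{\left(V,A \right)} = 5 - V^{2}$ ($d{\left(V,A \right)} = 5 - V \left(V - 0\right) = 5 - V \left(V + 0\right) = 5 - V V = 5 - V^{2}$)
$F = - \frac{1}{17209} \approx -5.8109 \cdot 10^{-5}$
$\frac{88257}{\left(14323 + F\right) \left(d{\left(-219,211 \right)} - 31316\right)} = \frac{88257}{\left(14323 - \frac{1}{17209}\right) \left(\left(5 - \left(-219\right)^{2}\right) - 31316\right)} = \frac{88257}{\frac{246484506}{17209} \left(\left(5 - 47961\right) - 31316\right)} = \frac{88257}{\frac{246484506}{17209} \left(-47956 - 31316\right)} = \frac{88257}{\frac{246484506}{17209} \left(-79272\right)} = \frac{88257}{- \frac{19539319759632}{17209}} = 88257 \left(- \frac{17209}{19539319759632}\right) = - \frac{506271571}{6513106586544}$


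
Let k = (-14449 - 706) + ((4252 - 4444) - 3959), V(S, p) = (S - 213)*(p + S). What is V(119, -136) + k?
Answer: -17708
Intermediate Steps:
V(S, p) = (-213 + S)*(S + p)
k = -19306 (k = -15155 + (-192 - 3959) = -15155 - 4151 = -19306)
V(119, -136) + k = (119² - 213*119 - 213*(-136) + 119*(-136)) - 19306 = (14161 - 25347 + 28968 - 16184) - 19306 = 1598 - 19306 = -17708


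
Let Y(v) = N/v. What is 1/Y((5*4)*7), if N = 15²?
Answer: 28/45 ≈ 0.62222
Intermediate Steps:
N = 225
Y(v) = 225/v
1/Y((5*4)*7) = 1/(225/(((5*4)*7))) = 1/(225/((20*7))) = 1/(225/140) = 1/(225*(1/140)) = 1/(45/28) = 28/45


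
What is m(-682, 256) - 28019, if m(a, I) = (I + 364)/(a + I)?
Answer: -5968357/213 ≈ -28020.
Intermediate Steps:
m(a, I) = (364 + I)/(I + a)
m(-682, 256) - 28019 = (364 + 256)/(256 - 682) - 28019 = 620/(-426) - 28019 = -1/426*620 - 28019 = -310/213 - 28019 = -5968357/213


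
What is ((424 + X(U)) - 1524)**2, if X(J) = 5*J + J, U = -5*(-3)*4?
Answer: 547600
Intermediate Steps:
U = 60 (U = 15*4 = 60)
X(J) = 6*J
((424 + X(U)) - 1524)**2 = ((424 + 6*60) - 1524)**2 = ((424 + 360) - 1524)**2 = (784 - 1524)**2 = (-740)**2 = 547600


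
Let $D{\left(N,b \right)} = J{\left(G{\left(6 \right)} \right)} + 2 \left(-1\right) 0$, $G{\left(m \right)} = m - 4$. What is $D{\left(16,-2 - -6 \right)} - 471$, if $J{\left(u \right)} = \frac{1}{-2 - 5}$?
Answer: $- \frac{3298}{7} \approx -471.14$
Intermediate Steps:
$G{\left(m \right)} = -4 + m$
$J{\left(u \right)} = - \frac{1}{7}$ ($J{\left(u \right)} = \frac{1}{-7} = - \frac{1}{7}$)
$D{\left(N,b \right)} = - \frac{1}{7}$ ($D{\left(N,b \right)} = - \frac{1}{7} + 2 \left(-1\right) 0 = - \frac{1}{7} - 0 = - \frac{1}{7} + 0 = - \frac{1}{7}$)
$D{\left(16,-2 - -6 \right)} - 471 = - \frac{1}{7} - 471 = - \frac{3298}{7}$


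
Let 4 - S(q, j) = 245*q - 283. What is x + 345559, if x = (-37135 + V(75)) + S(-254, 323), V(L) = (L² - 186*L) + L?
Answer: 362691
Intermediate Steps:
S(q, j) = 287 - 245*q (S(q, j) = 4 - (245*q - 283) = 4 - (-283 + 245*q) = 4 + (283 - 245*q) = 287 - 245*q)
V(L) = L² - 185*L
x = 17132 (x = (-37135 + 75*(-185 + 75)) + (287 - 245*(-254)) = (-37135 + 75*(-110)) + (287 + 62230) = (-37135 - 8250) + 62517 = -45385 + 62517 = 17132)
x + 345559 = 17132 + 345559 = 362691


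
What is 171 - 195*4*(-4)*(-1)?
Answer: -2949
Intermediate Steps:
171 - 195*4*(-4)*(-1) = 171 - (-3120)*(-1) = 171 - 195*16 = 171 - 3120 = -2949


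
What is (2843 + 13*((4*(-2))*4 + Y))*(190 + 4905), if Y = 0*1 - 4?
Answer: 12100625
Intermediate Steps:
Y = -4 (Y = 0 - 4 = -4)
(2843 + 13*((4*(-2))*4 + Y))*(190 + 4905) = (2843 + 13*((4*(-2))*4 - 4))*(190 + 4905) = (2843 + 13*(-8*4 - 4))*5095 = (2843 + 13*(-32 - 4))*5095 = (2843 + 13*(-36))*5095 = (2843 - 468)*5095 = 2375*5095 = 12100625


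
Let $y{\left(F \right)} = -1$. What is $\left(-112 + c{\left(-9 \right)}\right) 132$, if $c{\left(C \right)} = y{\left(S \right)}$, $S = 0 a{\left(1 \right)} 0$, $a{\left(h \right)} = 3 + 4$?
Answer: $-14916$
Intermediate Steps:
$a{\left(h \right)} = 7$
$S = 0$ ($S = 0 \cdot 7 \cdot 0 = 0 \cdot 0 = 0$)
$c{\left(C \right)} = -1$
$\left(-112 + c{\left(-9 \right)}\right) 132 = \left(-112 - 1\right) 132 = \left(-113\right) 132 = -14916$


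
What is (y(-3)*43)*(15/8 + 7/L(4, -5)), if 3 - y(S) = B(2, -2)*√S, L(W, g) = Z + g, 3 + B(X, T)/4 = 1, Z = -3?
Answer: 129 + 344*I*√3 ≈ 129.0 + 595.83*I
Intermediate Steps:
B(X, T) = -8 (B(X, T) = -12 + 4*1 = -12 + 4 = -8)
L(W, g) = -3 + g
y(S) = 3 + 8*√S (y(S) = 3 - (-8)*√S = 3 + 8*√S)
(y(-3)*43)*(15/8 + 7/L(4, -5)) = ((3 + 8*√(-3))*43)*(15/8 + 7/(-3 - 5)) = ((3 + 8*(I*√3))*43)*(15*(⅛) + 7/(-8)) = ((3 + 8*I*√3)*43)*(15/8 + 7*(-⅛)) = (129 + 344*I*√3)*(15/8 - 7/8) = (129 + 344*I*√3)*1 = 129 + 344*I*√3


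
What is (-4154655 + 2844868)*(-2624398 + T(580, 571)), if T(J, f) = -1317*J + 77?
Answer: 4437795427447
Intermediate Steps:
T(J, f) = 77 - 1317*J
(-4154655 + 2844868)*(-2624398 + T(580, 571)) = (-4154655 + 2844868)*(-2624398 + (77 - 1317*580)) = -1309787*(-2624398 + (77 - 763860)) = -1309787*(-2624398 - 763783) = -1309787*(-3388181) = 4437795427447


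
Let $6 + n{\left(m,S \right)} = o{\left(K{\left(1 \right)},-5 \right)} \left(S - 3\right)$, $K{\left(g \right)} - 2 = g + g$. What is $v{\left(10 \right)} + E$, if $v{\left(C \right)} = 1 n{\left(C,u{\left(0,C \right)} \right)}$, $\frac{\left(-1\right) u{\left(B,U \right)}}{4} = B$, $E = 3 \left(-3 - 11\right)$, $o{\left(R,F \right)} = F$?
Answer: $-33$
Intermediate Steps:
$K{\left(g \right)} = 2 + 2 g$ ($K{\left(g \right)} = 2 + \left(g + g\right) = 2 + 2 g$)
$E = -42$ ($E = 3 \left(-14\right) = -42$)
$u{\left(B,U \right)} = - 4 B$
$n{\left(m,S \right)} = 9 - 5 S$ ($n{\left(m,S \right)} = -6 - 5 \left(S - 3\right) = -6 - 5 \left(-3 + S\right) = -6 - \left(-15 + 5 S\right) = 9 - 5 S$)
$v{\left(C \right)} = 9$ ($v{\left(C \right)} = 1 \left(9 - 5 \left(\left(-4\right) 0\right)\right) = 1 \left(9 - 0\right) = 1 \left(9 + 0\right) = 1 \cdot 9 = 9$)
$v{\left(10 \right)} + E = 9 - 42 = -33$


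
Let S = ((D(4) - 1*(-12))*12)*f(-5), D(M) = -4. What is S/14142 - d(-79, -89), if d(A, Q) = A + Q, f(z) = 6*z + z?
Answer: 395416/2357 ≈ 167.76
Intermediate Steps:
f(z) = 7*z
S = -3360 (S = ((-4 - 1*(-12))*12)*(7*(-5)) = ((-4 + 12)*12)*(-35) = (8*12)*(-35) = 96*(-35) = -3360)
S/14142 - d(-79, -89) = -3360/14142 - (-79 - 89) = -3360*1/14142 - 1*(-168) = -560/2357 + 168 = 395416/2357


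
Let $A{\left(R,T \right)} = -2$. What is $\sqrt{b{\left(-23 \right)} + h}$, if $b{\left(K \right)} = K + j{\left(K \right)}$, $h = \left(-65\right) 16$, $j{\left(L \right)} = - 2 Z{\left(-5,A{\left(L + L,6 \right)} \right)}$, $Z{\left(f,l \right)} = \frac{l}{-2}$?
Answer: $i \sqrt{1065} \approx 32.634 i$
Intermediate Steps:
$Z{\left(f,l \right)} = - \frac{l}{2}$ ($Z{\left(f,l \right)} = l \left(- \frac{1}{2}\right) = - \frac{l}{2}$)
$j{\left(L \right)} = -2$ ($j{\left(L \right)} = - 2 \left(\left(- \frac{1}{2}\right) \left(-2\right)\right) = \left(-2\right) 1 = -2$)
$h = -1040$
$b{\left(K \right)} = -2 + K$ ($b{\left(K \right)} = K - 2 = -2 + K$)
$\sqrt{b{\left(-23 \right)} + h} = \sqrt{\left(-2 - 23\right) - 1040} = \sqrt{-25 - 1040} = \sqrt{-1065} = i \sqrt{1065}$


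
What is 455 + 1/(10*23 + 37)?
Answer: 121486/267 ≈ 455.00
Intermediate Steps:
455 + 1/(10*23 + 37) = 455 + 1/(230 + 37) = 455 + 1/267 = 121486/267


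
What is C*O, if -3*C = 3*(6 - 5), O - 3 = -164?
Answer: 161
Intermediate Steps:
O = -161 (O = 3 - 164 = -161)
C = -1 (C = -(6 - 5) = -1 ≈ -1.0000)
C*O = -1*(-161) = 161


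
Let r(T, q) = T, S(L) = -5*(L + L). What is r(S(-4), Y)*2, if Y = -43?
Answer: 80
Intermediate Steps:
S(L) = -10*L
r(S(-4), Y)*2 = -10*(-4)*2 = 40*2 = 80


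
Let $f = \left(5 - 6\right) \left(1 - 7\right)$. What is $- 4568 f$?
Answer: $-27408$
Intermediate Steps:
$f = 6$ ($f = \left(-1\right) \left(-6\right) = 6$)
$- 4568 f = \left(-4568\right) 6 = -27408$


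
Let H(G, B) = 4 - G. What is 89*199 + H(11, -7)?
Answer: 17704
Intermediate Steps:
89*199 + H(11, -7) = 89*199 + (4 - 1*11) = 17711 + (4 - 11) = 17711 - 7 = 17704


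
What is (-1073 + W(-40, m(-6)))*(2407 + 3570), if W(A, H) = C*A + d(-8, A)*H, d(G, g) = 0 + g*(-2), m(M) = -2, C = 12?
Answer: -10238601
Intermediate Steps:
d(G, g) = -2*g (d(G, g) = 0 - 2*g = -2*g)
W(A, H) = 12*A - 2*A*H (W(A, H) = 12*A + (-2*A)*H = 12*A - 2*A*H)
(-1073 + W(-40, m(-6)))*(2407 + 3570) = (-1073 + 2*(-40)*(6 - 1*(-2)))*(2407 + 3570) = (-1073 + 2*(-40)*(6 + 2))*5977 = (-1073 + 2*(-40)*8)*5977 = (-1073 - 640)*5977 = -1713*5977 = -10238601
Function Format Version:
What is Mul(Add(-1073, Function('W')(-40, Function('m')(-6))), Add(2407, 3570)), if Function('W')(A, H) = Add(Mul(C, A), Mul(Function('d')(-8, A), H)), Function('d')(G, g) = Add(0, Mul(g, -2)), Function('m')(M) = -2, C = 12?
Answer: -10238601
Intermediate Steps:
Function('d')(G, g) = Mul(-2, g) (Function('d')(G, g) = Add(0, Mul(-2, g)) = Mul(-2, g))
Function('W')(A, H) = Add(Mul(12, A), Mul(-2, A, H)) (Function('W')(A, H) = Add(Mul(12, A), Mul(Mul(-2, A), H)) = Add(Mul(12, A), Mul(-2, A, H)))
Mul(Add(-1073, Function('W')(-40, Function('m')(-6))), Add(2407, 3570)) = Mul(Add(-1073, Mul(2, -40, Add(6, Mul(-1, -2)))), Add(2407, 3570)) = Mul(Add(-1073, Mul(2, -40, Add(6, 2))), 5977) = Mul(Add(-1073, Mul(2, -40, 8)), 5977) = Mul(Add(-1073, -640), 5977) = Mul(-1713, 5977) = -10238601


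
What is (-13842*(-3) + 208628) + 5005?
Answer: 255159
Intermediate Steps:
(-13842*(-3) + 208628) + 5005 = (41526 + 208628) + 5005 = 250154 + 5005 = 255159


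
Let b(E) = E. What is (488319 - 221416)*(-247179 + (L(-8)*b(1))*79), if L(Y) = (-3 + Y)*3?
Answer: -66668632758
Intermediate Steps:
L(Y) = -9 + 3*Y
(488319 - 221416)*(-247179 + (L(-8)*b(1))*79) = (488319 - 221416)*(-247179 + ((-9 + 3*(-8))*1)*79) = 266903*(-247179 + ((-9 - 24)*1)*79) = 266903*(-247179 - 33*1*79) = 266903*(-247179 - 33*79) = 266903*(-247179 - 2607) = 266903*(-249786) = -66668632758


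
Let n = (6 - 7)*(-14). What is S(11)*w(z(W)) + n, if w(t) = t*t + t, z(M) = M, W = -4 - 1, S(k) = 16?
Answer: 334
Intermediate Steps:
W = -5
w(t) = t + t² (w(t) = t² + t = t + t²)
n = 14 (n = -1*(-14) = 14)
S(11)*w(z(W)) + n = 16*(-5*(1 - 5)) + 14 = 16*(-5*(-4)) + 14 = 16*20 + 14 = 320 + 14 = 334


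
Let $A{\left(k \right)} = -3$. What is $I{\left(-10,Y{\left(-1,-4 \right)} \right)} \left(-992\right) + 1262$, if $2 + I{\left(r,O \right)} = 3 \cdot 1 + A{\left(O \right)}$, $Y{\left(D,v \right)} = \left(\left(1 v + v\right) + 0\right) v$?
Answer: $3246$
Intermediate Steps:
$Y{\left(D,v \right)} = 2 v^{2}$ ($Y{\left(D,v \right)} = \left(\left(v + v\right) + 0\right) v = \left(2 v + 0\right) v = 2 v v = 2 v^{2}$)
$I{\left(r,O \right)} = -2$ ($I{\left(r,O \right)} = -2 + \left(3 \cdot 1 - 3\right) = -2 + \left(3 - 3\right) = -2 + 0 = -2$)
$I{\left(-10,Y{\left(-1,-4 \right)} \right)} \left(-992\right) + 1262 = \left(-2\right) \left(-992\right) + 1262 = 1984 + 1262 = 3246$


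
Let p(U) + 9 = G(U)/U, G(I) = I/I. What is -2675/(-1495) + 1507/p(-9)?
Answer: -4011467/24518 ≈ -163.61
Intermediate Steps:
G(I) = 1
p(U) = -9 + 1/U
-2675/(-1495) + 1507/p(-9) = -2675/(-1495) + 1507/(-9 + 1/(-9)) = -2675*(-1/1495) + 1507/(-9 - ⅑) = 535/299 + 1507/(-82/9) = 535/299 + 1507*(-9/82) = 535/299 - 13563/82 = -4011467/24518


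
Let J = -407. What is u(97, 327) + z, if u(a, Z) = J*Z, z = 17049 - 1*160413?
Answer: -276453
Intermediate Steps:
z = -143364 (z = 17049 - 160413 = -143364)
u(a, Z) = -407*Z
u(97, 327) + z = -407*327 - 143364 = -133089 - 143364 = -276453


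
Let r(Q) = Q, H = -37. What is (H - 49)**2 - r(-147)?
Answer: 7543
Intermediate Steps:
(H - 49)**2 - r(-147) = (-37 - 49)**2 - 1*(-147) = (-86)**2 + 147 = 7396 + 147 = 7543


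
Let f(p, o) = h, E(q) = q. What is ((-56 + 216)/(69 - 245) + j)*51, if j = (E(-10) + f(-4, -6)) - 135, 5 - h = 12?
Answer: -85782/11 ≈ -7798.4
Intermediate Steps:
h = -7 (h = 5 - 1*12 = 5 - 12 = -7)
f(p, o) = -7
j = -152 (j = (-10 - 7) - 135 = -17 - 135 = -152)
((-56 + 216)/(69 - 245) + j)*51 = ((-56 + 216)/(69 - 245) - 152)*51 = (160/(-176) - 152)*51 = (160*(-1/176) - 152)*51 = (-10/11 - 152)*51 = -1682/11*51 = -85782/11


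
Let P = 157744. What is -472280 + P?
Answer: -314536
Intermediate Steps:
-472280 + P = -472280 + 157744 = -314536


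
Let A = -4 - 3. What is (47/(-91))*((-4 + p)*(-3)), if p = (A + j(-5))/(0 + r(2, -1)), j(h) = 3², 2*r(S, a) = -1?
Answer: -1128/91 ≈ -12.396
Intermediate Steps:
r(S, a) = -½ (r(S, a) = (½)*(-1) = -½)
j(h) = 9
A = -7
p = -4 (p = (-7 + 9)/(0 - ½) = 2/(-½) = 2*(-2) = -4)
(47/(-91))*((-4 + p)*(-3)) = (47/(-91))*((-4 - 4)*(-3)) = (-1/91*47)*(-8*(-3)) = -47/91*24 = -1128/91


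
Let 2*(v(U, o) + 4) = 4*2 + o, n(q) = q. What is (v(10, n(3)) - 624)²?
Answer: 1550025/4 ≈ 3.8751e+5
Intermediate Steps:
v(U, o) = o/2 (v(U, o) = -4 + (4*2 + o)/2 = -4 + (8 + o)/2 = -4 + (4 + o/2) = o/2)
(v(10, n(3)) - 624)² = ((½)*3 - 624)² = (3/2 - 624)² = (-1245/2)² = 1550025/4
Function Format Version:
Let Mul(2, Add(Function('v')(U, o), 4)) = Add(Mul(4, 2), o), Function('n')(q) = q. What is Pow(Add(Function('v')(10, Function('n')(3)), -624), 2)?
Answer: Rational(1550025, 4) ≈ 3.8751e+5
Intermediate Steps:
Function('v')(U, o) = Mul(Rational(1, 2), o) (Function('v')(U, o) = Add(-4, Mul(Rational(1, 2), Add(Mul(4, 2), o))) = Add(-4, Mul(Rational(1, 2), Add(8, o))) = Add(-4, Add(4, Mul(Rational(1, 2), o))) = Mul(Rational(1, 2), o))
Pow(Add(Function('v')(10, Function('n')(3)), -624), 2) = Pow(Add(Mul(Rational(1, 2), 3), -624), 2) = Pow(Add(Rational(3, 2), -624), 2) = Pow(Rational(-1245, 2), 2) = Rational(1550025, 4)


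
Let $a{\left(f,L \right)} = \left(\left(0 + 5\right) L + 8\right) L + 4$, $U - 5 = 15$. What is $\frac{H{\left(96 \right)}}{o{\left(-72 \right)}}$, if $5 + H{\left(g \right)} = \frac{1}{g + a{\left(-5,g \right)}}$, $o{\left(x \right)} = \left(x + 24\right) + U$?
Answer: $\frac{234739}{1314544} \approx 0.17857$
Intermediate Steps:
$U = 20$ ($U = 5 + 15 = 20$)
$o{\left(x \right)} = 44 + x$ ($o{\left(x \right)} = \left(x + 24\right) + 20 = \left(24 + x\right) + 20 = 44 + x$)
$a{\left(f,L \right)} = 4 + L \left(8 + 5 L\right)$ ($a{\left(f,L \right)} = \left(5 L + 8\right) L + 4 = \left(8 + 5 L\right) L + 4 = L \left(8 + 5 L\right) + 4 = 4 + L \left(8 + 5 L\right)$)
$H{\left(g \right)} = -5 + \frac{1}{4 + 5 g^{2} + 9 g}$ ($H{\left(g \right)} = -5 + \frac{1}{g + \left(4 + 5 g^{2} + 8 g\right)} = -5 + \frac{1}{4 + 5 g^{2} + 9 g}$)
$\frac{H{\left(96 \right)}}{o{\left(-72 \right)}} = \frac{\frac{1}{4 + 5 \cdot 96^{2} + 9 \cdot 96} \left(-19 - 4320 - 25 \cdot 96^{2}\right)}{44 - 72} = \frac{\frac{1}{4 + 5 \cdot 9216 + 864} \left(-19 - 4320 - 230400\right)}{-28} = \frac{-19 - 4320 - 230400}{4 + 46080 + 864} \left(- \frac{1}{28}\right) = \frac{1}{46948} \left(-234739\right) \left(- \frac{1}{28}\right) = \left(- \frac{234739}{46948}\right) \left(- \frac{1}{28}\right) = \frac{234739}{1314544}$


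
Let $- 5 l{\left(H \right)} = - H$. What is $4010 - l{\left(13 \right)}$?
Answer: $\frac{20037}{5} \approx 4007.4$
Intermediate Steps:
$l{\left(H \right)} = \frac{H}{5}$ ($l{\left(H \right)} = - \frac{\left(-1\right) H}{5} = \frac{H}{5}$)
$4010 - l{\left(13 \right)} = 4010 - \frac{1}{5} \cdot 13 = 4010 - \frac{13}{5} = \frac{20037}{5}$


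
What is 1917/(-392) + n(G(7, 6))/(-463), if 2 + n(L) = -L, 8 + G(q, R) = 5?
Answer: -887963/181496 ≈ -4.8925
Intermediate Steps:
G(q, R) = -3 (G(q, R) = -8 + 5 = -3)
n(L) = -2 - L
1917/(-392) + n(G(7, 6))/(-463) = 1917/(-392) + (-2 - 1*(-3))/(-463) = 1917*(-1/392) + (-2 + 3)*(-1/463) = -1917/392 + 1*(-1/463) = -1917/392 - 1/463 = -887963/181496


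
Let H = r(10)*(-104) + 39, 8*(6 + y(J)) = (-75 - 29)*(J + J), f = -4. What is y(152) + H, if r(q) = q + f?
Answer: -4543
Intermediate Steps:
r(q) = -4 + q (r(q) = q - 4 = -4 + q)
y(J) = -6 - 26*J (y(J) = -6 + ((-75 - 29)*(J + J))/8 = -6 + (-208*J)/8 = -6 - 26*J)
H = -585 (H = (-4 + 10)*(-104) + 39 = 6*(-104) + 39 = -624 + 39 = -585)
y(152) + H = (-6 - 26*152) - 585 = (-6 - 3952) - 585 = -3958 - 585 = -4543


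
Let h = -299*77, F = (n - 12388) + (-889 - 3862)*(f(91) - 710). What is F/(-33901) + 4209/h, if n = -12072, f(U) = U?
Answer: -417932756/4847843 ≈ -86.210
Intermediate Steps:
F = 2916409 (F = (-12072 - 12388) + (-889 - 3862)*(91 - 710) = -24460 - 4751*(-619) = -24460 + 2940869 = 2916409)
h = -23023
F/(-33901) + 4209/h = 2916409/(-33901) + 4209/(-23023) = 2916409*(-1/33901) + 4209*(-1/23023) = -2916409/33901 - 183/1001 = -417932756/4847843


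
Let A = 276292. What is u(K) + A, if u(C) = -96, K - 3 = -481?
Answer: 276196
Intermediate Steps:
K = -478 (K = 3 - 481 = -478)
u(K) + A = -96 + 276292 = 276196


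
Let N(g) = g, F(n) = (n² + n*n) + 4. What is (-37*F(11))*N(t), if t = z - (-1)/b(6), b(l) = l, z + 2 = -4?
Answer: 53095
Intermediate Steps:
z = -6 (z = -2 - 4 = -6)
F(n) = 4 + 2*n² (F(n) = (n² + n²) + 4 = 2*n² + 4 = 4 + 2*n²)
t = -35/6 (t = -6 - (-1)/6 = -6 - 1*(-⅙) = -6 + ⅙ = -35/6 ≈ -5.8333)
(-37*F(11))*N(t) = -37*(4 + 2*11²)*(-35/6) = -37*(4 + 2*121)*(-35/6) = -37*(4 + 242)*(-35/6) = -37*246*(-35/6) = -9102*(-35/6) = 53095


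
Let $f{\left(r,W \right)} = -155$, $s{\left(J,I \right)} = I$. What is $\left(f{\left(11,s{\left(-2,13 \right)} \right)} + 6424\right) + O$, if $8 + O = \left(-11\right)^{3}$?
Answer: $4930$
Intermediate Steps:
$O = -1339$ ($O = -8 + \left(-11\right)^{3} = -8 - 1331 = -1339$)
$\left(f{\left(11,s{\left(-2,13 \right)} \right)} + 6424\right) + O = \left(-155 + 6424\right) - 1339 = 6269 - 1339 = 4930$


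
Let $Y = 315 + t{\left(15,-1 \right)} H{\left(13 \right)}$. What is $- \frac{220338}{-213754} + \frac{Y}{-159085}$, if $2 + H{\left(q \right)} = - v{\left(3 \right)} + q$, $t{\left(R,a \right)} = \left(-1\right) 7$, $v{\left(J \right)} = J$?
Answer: $\frac{17498554222}{17002527545} \approx 1.0292$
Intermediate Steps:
$t{\left(R,a \right)} = -7$
$H{\left(q \right)} = -5 + q$ ($H{\left(q \right)} = -2 + \left(\left(-1\right) 3 + q\right) = -2 + \left(-3 + q\right) = -5 + q$)
$Y = 259$ ($Y = 315 - 7 \left(-5 + 13\right) = 315 - 56 = 259$)
$- \frac{220338}{-213754} + \frac{Y}{-159085} = - \frac{220338}{-213754} + \frac{259}{-159085} = \left(-220338\right) \left(- \frac{1}{213754}\right) + 259 \left(- \frac{1}{159085}\right) = \frac{110169}{106877} - \frac{259}{159085} = \frac{17498554222}{17002527545}$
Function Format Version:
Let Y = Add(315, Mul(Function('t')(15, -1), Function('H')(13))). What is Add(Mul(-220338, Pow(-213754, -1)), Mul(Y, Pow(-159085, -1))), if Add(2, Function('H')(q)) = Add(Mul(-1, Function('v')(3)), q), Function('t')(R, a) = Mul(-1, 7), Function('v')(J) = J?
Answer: Rational(17498554222, 17002527545) ≈ 1.0292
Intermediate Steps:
Function('t')(R, a) = -7
Function('H')(q) = Add(-5, q) (Function('H')(q) = Add(-2, Add(Mul(-1, 3), q)) = Add(-2, Add(-3, q)) = Add(-5, q))
Y = 259 (Y = Add(315, Mul(-7, Add(-5, 13))) = Add(315, Mul(-7, 8)) = Add(315, -56) = 259)
Add(Mul(-220338, Pow(-213754, -1)), Mul(Y, Pow(-159085, -1))) = Add(Mul(-220338, Pow(-213754, -1)), Mul(259, Pow(-159085, -1))) = Add(Mul(-220338, Rational(-1, 213754)), Mul(259, Rational(-1, 159085))) = Add(Rational(110169, 106877), Rational(-259, 159085)) = Rational(17498554222, 17002527545)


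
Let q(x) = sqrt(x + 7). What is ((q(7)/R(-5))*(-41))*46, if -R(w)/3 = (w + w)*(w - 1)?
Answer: 943*sqrt(14)/90 ≈ 39.204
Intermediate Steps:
q(x) = sqrt(7 + x)
R(w) = -6*w*(-1 + w) (R(w) = -3*(w + w)*(w - 1) = -3*2*w*(-1 + w) = -6*w*(-1 + w))
((q(7)/R(-5))*(-41))*46 = ((sqrt(7 + 7)/((6*(-5)*(1 - 1*(-5)))))*(-41))*46 = ((sqrt(14)/((6*(-5)*(1 + 5))))*(-41))*46 = ((sqrt(14)/((6*(-5)*6)))*(-41))*46 = ((sqrt(14)/(-180))*(-41))*46 = ((sqrt(14)*(-1/180))*(-41))*46 = (-sqrt(14)/180*(-41))*46 = (41*sqrt(14)/180)*46 = 943*sqrt(14)/90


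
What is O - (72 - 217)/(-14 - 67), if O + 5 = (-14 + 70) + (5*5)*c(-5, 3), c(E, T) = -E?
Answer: 14111/81 ≈ 174.21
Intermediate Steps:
O = 176 (O = -5 + ((-14 + 70) + (5*5)*(-1*(-5))) = -5 + (56 + 25*5) = -5 + (56 + 125) = -5 + 181 = 176)
O - (72 - 217)/(-14 - 67) = 176 - (72 - 217)/(-14 - 67) = 176 - (-145)/(-81) = 176 - (-145)*(-1)/81 = 176 - 1*145/81 = 176 - 145/81 = 14111/81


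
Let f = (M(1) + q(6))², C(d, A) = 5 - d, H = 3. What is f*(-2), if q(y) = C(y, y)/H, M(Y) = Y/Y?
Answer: -8/9 ≈ -0.88889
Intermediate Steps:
M(Y) = 1
q(y) = 5/3 - y/3 (q(y) = (5 - y)/3 = (5 - y)*(⅓) = 5/3 - y/3)
f = 4/9 (f = (1 + (5/3 - ⅓*6))² = (1 + (5/3 - 2))² = (1 - ⅓)² = (⅔)² = 4/9 ≈ 0.44444)
f*(-2) = (4/9)*(-2) = -8/9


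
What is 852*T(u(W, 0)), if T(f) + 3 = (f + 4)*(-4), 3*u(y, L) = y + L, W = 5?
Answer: -21868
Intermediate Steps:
u(y, L) = L/3 + y/3 (u(y, L) = (y + L)/3 = (L + y)/3 = L/3 + y/3)
T(f) = -19 - 4*f (T(f) = -3 + (f + 4)*(-4) = -3 + (4 + f)*(-4) = -3 + (-16 - 4*f) = -19 - 4*f)
852*T(u(W, 0)) = 852*(-19 - 4*((⅓)*0 + (⅓)*5)) = 852*(-19 - 4*(0 + 5/3)) = 852*(-19 - 4*5/3) = 852*(-19 - 20/3) = 852*(-77/3) = -21868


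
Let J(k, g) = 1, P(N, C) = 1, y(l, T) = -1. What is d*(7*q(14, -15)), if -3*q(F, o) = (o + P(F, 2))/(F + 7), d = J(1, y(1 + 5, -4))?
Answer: 14/9 ≈ 1.5556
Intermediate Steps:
d = 1
q(F, o) = -(1 + o)/(3*(7 + F)) (q(F, o) = -(o + 1)/(3*(F + 7)) = -(1 + o)/(3*(7 + F)))
d*(7*q(14, -15)) = 1*(7*((-1 - 1*(-15))/(3*(7 + 14)))) = 1*(7*((⅓)*(-1 + 15)/21)) = 1*(7*((⅓)*(1/21)*14)) = 1*(7*(2/9)) = 1*(14/9) = 14/9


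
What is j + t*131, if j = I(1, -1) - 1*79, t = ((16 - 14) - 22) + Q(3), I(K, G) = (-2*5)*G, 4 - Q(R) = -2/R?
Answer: -6233/3 ≈ -2077.7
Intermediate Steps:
Q(R) = 4 + 2/R (Q(R) = 4 - (-2)/R = 4 + 2/R)
I(K, G) = -10*G
t = -46/3 (t = ((16 - 14) - 22) + (4 + 2/3) = (2 - 22) + (4 + 2*(⅓)) = -20 + (4 + ⅔) = -20 + 14/3 = -46/3 ≈ -15.333)
j = -69 (j = -10*(-1) - 1*79 = 10 - 79 = -69)
j + t*131 = -69 - 46/3*131 = -69 - 6026/3 = -6233/3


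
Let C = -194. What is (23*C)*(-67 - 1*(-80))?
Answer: -58006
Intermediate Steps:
(23*C)*(-67 - 1*(-80)) = (23*(-194))*(-67 - 1*(-80)) = -4462*(-67 + 80) = -4462*13 = -58006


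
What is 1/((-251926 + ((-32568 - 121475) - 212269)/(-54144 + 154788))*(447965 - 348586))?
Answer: -8387/209981256855552 ≈ -3.9942e-11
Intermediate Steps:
1/((-251926 + ((-32568 - 121475) - 212269)/(-54144 + 154788))*(447965 - 348586)) = 1/((-251926 + (-154043 - 212269)/100644)*99379) = 1/((-251926 - 366312*1/100644)*99379) = 1/((-251926 - 30526/8387)*99379) = 1/(-2112933888/8387*99379) = 1/(-209981256855552/8387) = -8387/209981256855552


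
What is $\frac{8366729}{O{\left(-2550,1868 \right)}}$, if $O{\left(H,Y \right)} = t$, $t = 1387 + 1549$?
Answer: $\frac{8366729}{2936} \approx 2849.7$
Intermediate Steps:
$t = 2936$
$O{\left(H,Y \right)} = 2936$
$\frac{8366729}{O{\left(-2550,1868 \right)}} = \frac{8366729}{2936}$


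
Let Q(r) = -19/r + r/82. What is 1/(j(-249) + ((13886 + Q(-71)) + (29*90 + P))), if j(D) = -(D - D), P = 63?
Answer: 5822/96403015 ≈ 6.0392e-5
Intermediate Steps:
j(D) = 0 (j(D) = -1*0 = 0)
Q(r) = -19/r + r/82 (Q(r) = -19/r + r*(1/82) = -19/r + r/82)
1/(j(-249) + ((13886 + Q(-71)) + (29*90 + P))) = 1/(0 + ((13886 + (-19/(-71) + (1/82)*(-71))) + (29*90 + 63))) = 1/(0 + ((13886 + (-19*(-1/71) - 71/82)) + (2610 + 63))) = 1/(0 + ((13886 + (19/71 - 71/82)) + 2673)) = 1/(0 + ((13886 - 3483/5822) + 2673)) = 1/(0 + (80840809/5822 + 2673)) = 1/(0 + 96403015/5822) = 1/(96403015/5822) = 5822/96403015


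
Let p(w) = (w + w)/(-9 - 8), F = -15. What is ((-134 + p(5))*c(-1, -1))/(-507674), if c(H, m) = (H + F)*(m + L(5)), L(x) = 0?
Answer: 18304/4315229 ≈ 0.0042417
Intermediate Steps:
c(H, m) = m*(-15 + H) (c(H, m) = (H - 15)*(m + 0) = (-15 + H)*m = m*(-15 + H))
p(w) = -2*w/17 (p(w) = (2*w)/(-17) = (2*w)*(-1/17) = -2*w/17)
((-134 + p(5))*c(-1, -1))/(-507674) = ((-134 - 2/17*5)*(-(-15 - 1)))/(-507674) = ((-134 - 10/17)*(-1*(-16)))*(-1/507674) = -2288/17*16*(-1/507674) = -36608/17*(-1/507674) = 18304/4315229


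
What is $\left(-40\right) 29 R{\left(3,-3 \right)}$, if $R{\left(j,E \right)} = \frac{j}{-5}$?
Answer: $696$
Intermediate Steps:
$R{\left(j,E \right)} = - \frac{j}{5}$ ($R{\left(j,E \right)} = j \left(- \frac{1}{5}\right) = - \frac{j}{5}$)
$\left(-40\right) 29 R{\left(3,-3 \right)} = \left(-40\right) 29 \left(\left(- \frac{1}{5}\right) 3\right) = \left(-1160\right) \left(- \frac{3}{5}\right) = 696$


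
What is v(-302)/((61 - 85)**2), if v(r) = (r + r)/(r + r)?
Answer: 1/576 ≈ 0.0017361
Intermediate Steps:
v(r) = 1 (v(r) = (2*r)/((2*r)) = (2*r)*(1/(2*r)) = 1)
v(-302)/((61 - 85)**2) = 1/(61 - 85)**2 = 1/(-24)**2 = 1/576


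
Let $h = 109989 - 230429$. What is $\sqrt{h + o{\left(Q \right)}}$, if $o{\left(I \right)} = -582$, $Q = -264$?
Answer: $i \sqrt{121022} \approx 347.88 i$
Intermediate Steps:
$h = -120440$
$\sqrt{h + o{\left(Q \right)}} = \sqrt{-120440 - 582} = \sqrt{-121022} = i \sqrt{121022}$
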